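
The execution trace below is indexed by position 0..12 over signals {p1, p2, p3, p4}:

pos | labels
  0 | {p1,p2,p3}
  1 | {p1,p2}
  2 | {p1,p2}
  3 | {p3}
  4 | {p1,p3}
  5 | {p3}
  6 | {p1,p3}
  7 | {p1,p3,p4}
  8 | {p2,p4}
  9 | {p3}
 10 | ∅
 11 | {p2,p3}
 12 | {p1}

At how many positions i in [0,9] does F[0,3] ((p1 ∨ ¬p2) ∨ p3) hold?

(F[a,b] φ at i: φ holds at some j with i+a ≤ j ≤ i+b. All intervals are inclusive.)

10

Evaluate at each i in [0,9]:
  i=0: ✓ (witness j=0)
  i=1: ✓ (witness j=1)
  i=2: ✓ (witness j=2)
  i=3: ✓ (witness j=3)
  i=4: ✓ (witness j=4)
  i=5: ✓ (witness j=5)
  i=6: ✓ (witness j=6)
  i=7: ✓ (witness j=7)
  i=8: ✓ (witness j=9)
  i=9: ✓ (witness j=9)
Positions where it holds: {0, 1, 2, 3, 4, 5, 6, 7, 8, 9} → 10.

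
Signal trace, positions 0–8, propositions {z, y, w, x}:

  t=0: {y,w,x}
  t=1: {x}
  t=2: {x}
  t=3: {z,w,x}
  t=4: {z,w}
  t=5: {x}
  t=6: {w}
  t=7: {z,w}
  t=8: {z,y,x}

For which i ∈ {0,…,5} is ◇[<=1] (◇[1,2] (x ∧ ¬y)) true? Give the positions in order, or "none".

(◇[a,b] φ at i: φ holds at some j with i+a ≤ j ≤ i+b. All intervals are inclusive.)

Evaluate at each i in [0,5]:
  i=0: ✓ (witness j=0)
  i=1: ✓ (witness j=1)
  i=2: ✓ (witness j=2)
  i=3: ✓ (witness j=3)
  i=4: ✓ (witness j=4)
  i=5: ✗ (none in [5,6])

0, 1, 2, 3, 4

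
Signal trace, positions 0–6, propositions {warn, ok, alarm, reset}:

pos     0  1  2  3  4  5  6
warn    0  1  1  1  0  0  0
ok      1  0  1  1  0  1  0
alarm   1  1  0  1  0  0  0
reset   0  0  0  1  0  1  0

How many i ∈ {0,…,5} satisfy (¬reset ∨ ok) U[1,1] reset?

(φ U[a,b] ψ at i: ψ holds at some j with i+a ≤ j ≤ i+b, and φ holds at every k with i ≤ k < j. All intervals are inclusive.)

2

Evaluate at each i in [0,5]:
  i=0: ✗ (no rhs in [1,1])
  i=1: ✗ (no rhs in [2,2])
  i=2: ✓ (rhs at j=3; lhs holds on [2,2])
  i=3: ✗ (no rhs in [4,4])
  i=4: ✓ (rhs at j=5; lhs holds on [4,4])
  i=5: ✗ (no rhs in [6,6])
Positions where it holds: {2, 4} → 2.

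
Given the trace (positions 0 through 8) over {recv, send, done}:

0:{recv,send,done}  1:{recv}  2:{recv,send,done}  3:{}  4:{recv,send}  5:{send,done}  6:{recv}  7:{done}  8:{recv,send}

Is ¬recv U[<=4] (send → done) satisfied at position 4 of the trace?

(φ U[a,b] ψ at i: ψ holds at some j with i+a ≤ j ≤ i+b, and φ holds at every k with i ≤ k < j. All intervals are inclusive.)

Does not hold

Need some j in [4,8] with (send → done), and ¬recv at every k in [4,j-1].
  j=4: (send → done) false.
  j=5: (send → done) holds, but ¬recv fails at k=4 → not this j.
  j=6: (send → done) holds, but ¬recv fails at k=4 → not this j.
  j=7: (send → done) holds, but ¬recv fails at k=4 → not this j.
  j=8: (send → done) false.
No j in the window works → until fails.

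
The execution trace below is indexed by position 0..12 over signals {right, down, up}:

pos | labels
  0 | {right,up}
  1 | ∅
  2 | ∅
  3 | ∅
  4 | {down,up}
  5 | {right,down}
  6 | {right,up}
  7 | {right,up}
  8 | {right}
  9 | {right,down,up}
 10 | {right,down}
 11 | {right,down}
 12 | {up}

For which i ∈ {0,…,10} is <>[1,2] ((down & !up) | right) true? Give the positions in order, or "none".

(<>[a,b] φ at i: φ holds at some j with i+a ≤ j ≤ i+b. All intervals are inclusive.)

3, 4, 5, 6, 7, 8, 9, 10

Evaluate at each i in [0,10]:
  i=0: ✗ (none in [1,2])
  i=1: ✗ (none in [2,3])
  i=2: ✗ (none in [3,4])
  i=3: ✓ (witness j=5)
  i=4: ✓ (witness j=5)
  i=5: ✓ (witness j=6)
  i=6: ✓ (witness j=7)
  i=7: ✓ (witness j=8)
  i=8: ✓ (witness j=9)
  i=9: ✓ (witness j=10)
  i=10: ✓ (witness j=11)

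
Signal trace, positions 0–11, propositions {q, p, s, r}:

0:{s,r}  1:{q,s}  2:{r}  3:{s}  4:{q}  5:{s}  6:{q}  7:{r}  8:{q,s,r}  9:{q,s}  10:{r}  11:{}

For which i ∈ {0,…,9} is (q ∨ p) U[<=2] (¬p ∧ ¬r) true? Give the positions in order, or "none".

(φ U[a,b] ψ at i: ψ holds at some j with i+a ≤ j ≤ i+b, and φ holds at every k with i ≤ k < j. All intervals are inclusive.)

Evaluate at each i in [0,9]:
  i=0: ✗ (lhs fails at k=0 before rhs at j=1)
  i=1: ✓ (rhs at j=1)
  i=2: ✗ (lhs fails at k=2 before rhs at j=3)
  i=3: ✓ (rhs at j=3)
  i=4: ✓ (rhs at j=4)
  i=5: ✓ (rhs at j=5)
  i=6: ✓ (rhs at j=6)
  i=7: ✗ (lhs fails at k=7 before rhs at j=9)
  i=8: ✓ (rhs at j=9; lhs holds on [8,8])
  i=9: ✓ (rhs at j=9)

1, 3, 4, 5, 6, 8, 9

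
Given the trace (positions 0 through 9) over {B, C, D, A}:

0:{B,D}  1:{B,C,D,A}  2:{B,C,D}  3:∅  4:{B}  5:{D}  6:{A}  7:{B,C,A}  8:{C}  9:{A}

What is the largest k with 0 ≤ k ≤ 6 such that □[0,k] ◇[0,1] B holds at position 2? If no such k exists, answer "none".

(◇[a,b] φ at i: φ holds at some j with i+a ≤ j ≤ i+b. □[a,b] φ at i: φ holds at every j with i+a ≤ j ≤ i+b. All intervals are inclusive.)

◇[0,1] B must hold from j=2 onward; find where it first fails.
  j=2: holds
  j=3: holds
  j=4: holds
  j=5: fails
Holds on [2,4], so largest k = 2.

2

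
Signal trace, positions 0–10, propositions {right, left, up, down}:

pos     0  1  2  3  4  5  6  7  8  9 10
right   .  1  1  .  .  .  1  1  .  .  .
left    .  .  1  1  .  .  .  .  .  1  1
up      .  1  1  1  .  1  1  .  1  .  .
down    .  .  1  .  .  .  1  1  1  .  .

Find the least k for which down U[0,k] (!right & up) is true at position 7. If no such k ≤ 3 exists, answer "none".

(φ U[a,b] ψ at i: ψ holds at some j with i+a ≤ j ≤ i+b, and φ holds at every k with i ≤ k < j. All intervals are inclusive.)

1

Need earliest j ≥ 7 with (!right & up), and down at every k in [7,j-1].
  j=7: rhs fails.
  j=8: rhs holds; lhs holds on [7,7]. k = 1.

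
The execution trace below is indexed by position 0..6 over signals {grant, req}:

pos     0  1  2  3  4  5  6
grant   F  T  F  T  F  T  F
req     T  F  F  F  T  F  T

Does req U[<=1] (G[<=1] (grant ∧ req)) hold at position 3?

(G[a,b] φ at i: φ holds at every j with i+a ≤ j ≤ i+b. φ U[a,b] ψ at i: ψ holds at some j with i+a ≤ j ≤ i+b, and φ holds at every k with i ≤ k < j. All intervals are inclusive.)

Does not hold

Need some j in [3,4] with G[<=1] (grant ∧ req), and req at every k in [3,j-1].
  j=3: G[<=1] (grant ∧ req) — fails at 3.
  j=4: G[<=1] (grant ∧ req) — fails at 4.
No j in the window works → until fails.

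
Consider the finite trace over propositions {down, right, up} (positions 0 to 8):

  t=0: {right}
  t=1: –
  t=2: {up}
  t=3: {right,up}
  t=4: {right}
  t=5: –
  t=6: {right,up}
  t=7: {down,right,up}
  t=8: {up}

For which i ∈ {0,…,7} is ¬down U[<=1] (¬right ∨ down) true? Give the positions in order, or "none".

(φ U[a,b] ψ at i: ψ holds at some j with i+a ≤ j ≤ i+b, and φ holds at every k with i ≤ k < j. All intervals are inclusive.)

0, 1, 2, 4, 5, 6, 7

Evaluate at each i in [0,7]:
  i=0: ✓ (rhs at j=1; lhs holds on [0,0])
  i=1: ✓ (rhs at j=1)
  i=2: ✓ (rhs at j=2)
  i=3: ✗ (no rhs in [3,4])
  i=4: ✓ (rhs at j=5; lhs holds on [4,4])
  i=5: ✓ (rhs at j=5)
  i=6: ✓ (rhs at j=7; lhs holds on [6,6])
  i=7: ✓ (rhs at j=7)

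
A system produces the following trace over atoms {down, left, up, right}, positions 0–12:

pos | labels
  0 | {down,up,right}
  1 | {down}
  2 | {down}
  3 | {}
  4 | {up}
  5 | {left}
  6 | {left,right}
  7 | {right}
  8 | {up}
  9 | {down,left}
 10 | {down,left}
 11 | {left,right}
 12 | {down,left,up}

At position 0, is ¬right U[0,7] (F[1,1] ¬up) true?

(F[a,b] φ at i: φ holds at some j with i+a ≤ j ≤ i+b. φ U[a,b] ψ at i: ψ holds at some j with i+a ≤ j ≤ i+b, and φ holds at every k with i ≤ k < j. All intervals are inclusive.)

True

Need some j in [0,7] with F[1,1] ¬up, and ¬right at every k in [0,j-1].
  j=0: F[1,1] ¬up holds; no prefix to check → satisfied.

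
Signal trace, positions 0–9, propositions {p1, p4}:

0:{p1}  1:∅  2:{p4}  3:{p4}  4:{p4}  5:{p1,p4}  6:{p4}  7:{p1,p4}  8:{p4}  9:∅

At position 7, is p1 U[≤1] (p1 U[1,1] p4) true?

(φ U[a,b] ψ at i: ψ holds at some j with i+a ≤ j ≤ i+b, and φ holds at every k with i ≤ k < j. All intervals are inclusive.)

Holds

Need some j in [7,8] with (p1 U[1,1] p4), and p1 at every k in [7,j-1].
  j=7: (p1 U[1,1] p4) holds; no prefix to check → satisfied.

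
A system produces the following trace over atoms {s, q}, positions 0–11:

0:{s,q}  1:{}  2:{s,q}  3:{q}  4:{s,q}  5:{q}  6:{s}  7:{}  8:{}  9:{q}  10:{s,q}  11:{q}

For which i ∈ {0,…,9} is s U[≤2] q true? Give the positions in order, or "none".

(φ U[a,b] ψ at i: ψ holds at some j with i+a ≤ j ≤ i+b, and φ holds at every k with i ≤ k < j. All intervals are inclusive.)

Evaluate at each i in [0,9]:
  i=0: ✓ (rhs at j=0)
  i=1: ✗ (lhs fails at k=1 before rhs at j=2)
  i=2: ✓ (rhs at j=2)
  i=3: ✓ (rhs at j=3)
  i=4: ✓ (rhs at j=4)
  i=5: ✓ (rhs at j=5)
  i=6: ✗ (no rhs in [6,8])
  i=7: ✗ (lhs fails at k=7 before rhs at j=9)
  i=8: ✗ (lhs fails at k=8 before rhs at j=9)
  i=9: ✓ (rhs at j=9)

0, 2, 3, 4, 5, 9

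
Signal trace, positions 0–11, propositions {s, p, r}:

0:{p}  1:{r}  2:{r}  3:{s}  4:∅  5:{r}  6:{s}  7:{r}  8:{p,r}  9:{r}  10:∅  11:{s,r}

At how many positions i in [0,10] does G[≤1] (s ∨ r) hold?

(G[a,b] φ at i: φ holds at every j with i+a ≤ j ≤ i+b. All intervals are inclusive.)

Evaluate at each i in [0,10]:
  i=0: ✗ (fails at j=0)
  i=1: ✓ (all of [1,2])
  i=2: ✓ (all of [2,3])
  i=3: ✗ (fails at j=4)
  i=4: ✗ (fails at j=4)
  i=5: ✓ (all of [5,6])
  i=6: ✓ (all of [6,7])
  i=7: ✓ (all of [7,8])
  i=8: ✓ (all of [8,9])
  i=9: ✗ (fails at j=10)
  i=10: ✗ (fails at j=10)
Positions where it holds: {1, 2, 5, 6, 7, 8} → 6.

6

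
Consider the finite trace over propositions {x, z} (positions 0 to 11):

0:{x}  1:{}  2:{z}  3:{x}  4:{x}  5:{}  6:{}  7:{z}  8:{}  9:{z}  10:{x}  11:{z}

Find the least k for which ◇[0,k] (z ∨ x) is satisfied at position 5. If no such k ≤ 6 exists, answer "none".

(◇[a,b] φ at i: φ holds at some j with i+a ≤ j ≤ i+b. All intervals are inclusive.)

Scan j = 5,6,… for (z ∨ x):
  j=5: fails
  j=6: fails
  j=7: holds
First hit at j=7, so smallest k = 7-5 = 2.

2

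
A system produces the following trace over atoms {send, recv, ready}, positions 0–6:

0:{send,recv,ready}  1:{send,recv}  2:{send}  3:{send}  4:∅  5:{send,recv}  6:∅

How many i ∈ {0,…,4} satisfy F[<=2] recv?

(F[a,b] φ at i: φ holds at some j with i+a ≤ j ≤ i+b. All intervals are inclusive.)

4

Evaluate at each i in [0,4]:
  i=0: ✓ (witness j=0)
  i=1: ✓ (witness j=1)
  i=2: ✗ (none in [2,4])
  i=3: ✓ (witness j=5)
  i=4: ✓ (witness j=5)
Positions where it holds: {0, 1, 3, 4} → 4.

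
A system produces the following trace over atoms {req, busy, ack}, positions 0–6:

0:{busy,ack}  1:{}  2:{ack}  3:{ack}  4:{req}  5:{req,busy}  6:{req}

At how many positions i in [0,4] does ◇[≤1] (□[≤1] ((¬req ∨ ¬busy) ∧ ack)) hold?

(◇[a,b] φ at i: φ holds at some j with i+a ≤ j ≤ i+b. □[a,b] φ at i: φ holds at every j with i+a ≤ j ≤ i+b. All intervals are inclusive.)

Evaluate at each i in [0,4]:
  i=0: ✗ (none in [0,1])
  i=1: ✓ (witness j=2)
  i=2: ✓ (witness j=2)
  i=3: ✗ (none in [3,4])
  i=4: ✗ (none in [4,5])
Positions where it holds: {1, 2} → 2.

2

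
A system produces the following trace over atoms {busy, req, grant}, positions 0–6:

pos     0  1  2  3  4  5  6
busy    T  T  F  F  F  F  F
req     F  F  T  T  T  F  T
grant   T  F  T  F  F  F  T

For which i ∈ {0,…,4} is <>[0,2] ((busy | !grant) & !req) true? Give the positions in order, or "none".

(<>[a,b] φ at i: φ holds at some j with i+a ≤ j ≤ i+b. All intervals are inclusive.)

0, 1, 3, 4

Evaluate at each i in [0,4]:
  i=0: ✓ (witness j=0)
  i=1: ✓ (witness j=1)
  i=2: ✗ (none in [2,4])
  i=3: ✓ (witness j=5)
  i=4: ✓ (witness j=5)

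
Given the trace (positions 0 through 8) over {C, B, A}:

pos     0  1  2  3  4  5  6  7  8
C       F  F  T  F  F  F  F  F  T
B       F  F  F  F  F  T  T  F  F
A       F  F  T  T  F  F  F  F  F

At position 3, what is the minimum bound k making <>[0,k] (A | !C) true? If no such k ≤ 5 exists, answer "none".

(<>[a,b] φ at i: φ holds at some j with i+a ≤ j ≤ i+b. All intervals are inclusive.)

0

Scan j = 3,4,… for (A | !C):
  j=3: holds
First hit at j=3, so smallest k = 3-3 = 0.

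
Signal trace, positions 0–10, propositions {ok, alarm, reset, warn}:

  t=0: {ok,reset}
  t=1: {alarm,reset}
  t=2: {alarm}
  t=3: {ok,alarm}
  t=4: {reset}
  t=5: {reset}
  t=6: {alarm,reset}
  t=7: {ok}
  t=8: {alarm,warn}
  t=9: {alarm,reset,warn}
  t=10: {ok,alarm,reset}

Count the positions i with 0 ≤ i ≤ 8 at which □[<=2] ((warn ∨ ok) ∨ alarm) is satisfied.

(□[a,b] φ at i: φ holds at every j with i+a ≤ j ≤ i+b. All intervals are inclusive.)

Evaluate at each i in [0,8]:
  i=0: ✓ (all of [0,2])
  i=1: ✓ (all of [1,3])
  i=2: ✗ (fails at j=4)
  i=3: ✗ (fails at j=4)
  i=4: ✗ (fails at j=4)
  i=5: ✗ (fails at j=5)
  i=6: ✓ (all of [6,8])
  i=7: ✓ (all of [7,9])
  i=8: ✓ (all of [8,10])
Positions where it holds: {0, 1, 6, 7, 8} → 5.

5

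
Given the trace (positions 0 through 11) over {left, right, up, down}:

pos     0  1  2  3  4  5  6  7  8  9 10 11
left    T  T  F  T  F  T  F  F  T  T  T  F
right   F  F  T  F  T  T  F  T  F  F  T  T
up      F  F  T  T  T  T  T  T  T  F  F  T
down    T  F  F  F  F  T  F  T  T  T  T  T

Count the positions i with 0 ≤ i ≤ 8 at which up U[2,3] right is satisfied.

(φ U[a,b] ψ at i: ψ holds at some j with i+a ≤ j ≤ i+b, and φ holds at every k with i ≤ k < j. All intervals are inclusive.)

Evaluate at each i in [0,8]:
  i=0: ✗ (lhs fails at k=0 before rhs at j=2)
  i=1: ✗ (lhs fails at k=1 before rhs at j=4)
  i=2: ✓ (rhs at j=4; lhs holds on [2,3])
  i=3: ✓ (rhs at j=5; lhs holds on [3,4])
  i=4: ✓ (rhs at j=7; lhs holds on [4,6])
  i=5: ✓ (rhs at j=7; lhs holds on [5,6])
  i=6: ✗ (no rhs in [8,9])
  i=7: ✗ (lhs fails at k=9 before rhs at j=10)
  i=8: ✗ (lhs fails at k=9 before rhs at j=10)
Positions where it holds: {2, 3, 4, 5} → 4.

4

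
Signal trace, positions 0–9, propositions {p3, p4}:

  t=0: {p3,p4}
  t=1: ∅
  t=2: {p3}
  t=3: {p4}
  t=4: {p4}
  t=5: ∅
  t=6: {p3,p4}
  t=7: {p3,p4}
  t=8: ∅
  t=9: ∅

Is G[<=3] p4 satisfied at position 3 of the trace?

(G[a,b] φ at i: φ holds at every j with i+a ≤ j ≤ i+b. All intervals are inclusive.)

No

Check p4 at every j in [3,6]:
  j=3: true
  j=4: true
  j=5: false
  j=6: true
Fails at j=5 → formula fails.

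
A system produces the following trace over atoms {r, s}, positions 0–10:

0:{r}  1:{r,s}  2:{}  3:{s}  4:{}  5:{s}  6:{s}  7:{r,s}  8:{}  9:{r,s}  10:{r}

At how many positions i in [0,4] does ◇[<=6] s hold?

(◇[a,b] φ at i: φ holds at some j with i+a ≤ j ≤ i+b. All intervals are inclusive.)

5

Evaluate at each i in [0,4]:
  i=0: ✓ (witness j=1)
  i=1: ✓ (witness j=1)
  i=2: ✓ (witness j=3)
  i=3: ✓ (witness j=3)
  i=4: ✓ (witness j=5)
Positions where it holds: {0, 1, 2, 3, 4} → 5.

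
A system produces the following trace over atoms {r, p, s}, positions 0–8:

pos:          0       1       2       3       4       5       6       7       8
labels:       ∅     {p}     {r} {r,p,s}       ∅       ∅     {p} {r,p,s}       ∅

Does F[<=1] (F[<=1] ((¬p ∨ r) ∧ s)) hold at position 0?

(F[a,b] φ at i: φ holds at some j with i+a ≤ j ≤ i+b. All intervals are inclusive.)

Check F[<=1] ((¬p ∨ r) ∧ s) at each j in [0,1]:
  j=0: fails (none in [0,1])
  j=1: fails (none in [1,2])
No position in the window satisfies it → formula fails.

False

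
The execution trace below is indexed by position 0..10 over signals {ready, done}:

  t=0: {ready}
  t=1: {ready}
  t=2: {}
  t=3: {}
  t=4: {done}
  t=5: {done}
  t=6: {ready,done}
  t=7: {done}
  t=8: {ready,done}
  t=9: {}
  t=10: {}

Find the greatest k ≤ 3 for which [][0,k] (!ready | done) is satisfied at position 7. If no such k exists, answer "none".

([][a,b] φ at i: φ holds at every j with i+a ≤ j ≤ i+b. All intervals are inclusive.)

(!ready | done) must hold from j=7 onward; find where it first fails.
  j=7: holds
  j=8: holds
  j=9: holds
  j=10: holds
Holds through j=10; largest k = 3.

3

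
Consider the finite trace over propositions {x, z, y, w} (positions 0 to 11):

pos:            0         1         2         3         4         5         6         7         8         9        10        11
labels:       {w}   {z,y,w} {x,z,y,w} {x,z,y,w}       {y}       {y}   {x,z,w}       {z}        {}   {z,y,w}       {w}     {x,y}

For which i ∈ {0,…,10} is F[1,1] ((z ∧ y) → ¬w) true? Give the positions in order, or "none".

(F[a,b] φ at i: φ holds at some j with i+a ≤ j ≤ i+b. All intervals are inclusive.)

Evaluate at each i in [0,10]:
  i=0: ✗ (none in [1,1])
  i=1: ✗ (none in [2,2])
  i=2: ✗ (none in [3,3])
  i=3: ✓ (witness j=4)
  i=4: ✓ (witness j=5)
  i=5: ✓ (witness j=6)
  i=6: ✓ (witness j=7)
  i=7: ✓ (witness j=8)
  i=8: ✗ (none in [9,9])
  i=9: ✓ (witness j=10)
  i=10: ✓ (witness j=11)

3, 4, 5, 6, 7, 9, 10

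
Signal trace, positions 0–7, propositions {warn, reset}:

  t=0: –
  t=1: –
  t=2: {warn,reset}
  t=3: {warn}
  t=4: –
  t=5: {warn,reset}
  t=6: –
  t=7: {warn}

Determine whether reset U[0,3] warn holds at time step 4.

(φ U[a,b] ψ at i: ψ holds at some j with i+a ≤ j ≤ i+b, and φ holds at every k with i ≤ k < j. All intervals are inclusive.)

No

Need some j in [4,7] with warn, and reset at every k in [4,j-1].
  j=4: warn false.
  j=5: warn holds, but reset fails at k=4 → not this j.
  j=6: warn false.
  j=7: warn holds, but reset fails at k=4 → not this j.
No j in the window works → until fails.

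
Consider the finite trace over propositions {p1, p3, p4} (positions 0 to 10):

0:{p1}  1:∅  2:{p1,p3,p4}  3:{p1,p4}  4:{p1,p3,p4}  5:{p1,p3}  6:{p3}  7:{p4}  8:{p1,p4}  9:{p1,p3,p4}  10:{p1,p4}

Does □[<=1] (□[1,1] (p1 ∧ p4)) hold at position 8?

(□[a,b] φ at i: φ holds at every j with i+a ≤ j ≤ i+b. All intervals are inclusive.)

True

Check □[1,1] (p1 ∧ p4) at every j in [8,9]:
  j=8: holds on [9,9]
  j=9: holds on [10,10]
All positions satisfy it → formula holds.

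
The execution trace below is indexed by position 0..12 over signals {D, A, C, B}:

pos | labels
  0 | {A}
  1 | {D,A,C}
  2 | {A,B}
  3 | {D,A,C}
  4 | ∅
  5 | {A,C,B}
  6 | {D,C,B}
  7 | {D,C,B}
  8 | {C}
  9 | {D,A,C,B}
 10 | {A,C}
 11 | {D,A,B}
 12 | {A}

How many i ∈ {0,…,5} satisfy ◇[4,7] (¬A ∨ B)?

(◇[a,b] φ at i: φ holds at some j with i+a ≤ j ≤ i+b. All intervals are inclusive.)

6

Evaluate at each i in [0,5]:
  i=0: ✓ (witness j=4)
  i=1: ✓ (witness j=5)
  i=2: ✓ (witness j=6)
  i=3: ✓ (witness j=7)
  i=4: ✓ (witness j=8)
  i=5: ✓ (witness j=9)
Positions where it holds: {0, 1, 2, 3, 4, 5} → 6.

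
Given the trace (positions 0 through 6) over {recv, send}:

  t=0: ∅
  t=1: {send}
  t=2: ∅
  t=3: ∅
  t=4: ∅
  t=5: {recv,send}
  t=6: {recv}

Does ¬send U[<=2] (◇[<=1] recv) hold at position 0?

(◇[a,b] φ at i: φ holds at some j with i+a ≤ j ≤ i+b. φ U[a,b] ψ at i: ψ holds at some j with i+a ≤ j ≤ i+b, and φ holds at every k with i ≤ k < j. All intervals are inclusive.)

Does not hold

Need some j in [0,2] with ◇[<=1] recv, and ¬send at every k in [0,j-1].
  j=0: ◇[<=1] recv — fails (none in [0,1]).
  j=1: ◇[<=1] recv — fails (none in [1,2]).
  j=2: ◇[<=1] recv — fails (none in [2,3]).
No j in the window works → until fails.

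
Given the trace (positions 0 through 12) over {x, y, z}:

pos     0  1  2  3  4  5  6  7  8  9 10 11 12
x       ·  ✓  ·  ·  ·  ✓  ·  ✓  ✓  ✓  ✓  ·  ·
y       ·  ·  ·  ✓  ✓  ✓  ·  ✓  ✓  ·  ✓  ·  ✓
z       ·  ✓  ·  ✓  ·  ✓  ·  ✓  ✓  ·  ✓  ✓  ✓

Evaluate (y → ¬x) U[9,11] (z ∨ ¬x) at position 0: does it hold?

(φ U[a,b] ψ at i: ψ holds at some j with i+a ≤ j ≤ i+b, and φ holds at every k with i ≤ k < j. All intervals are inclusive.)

Need some j in [9,11] with (z ∨ ¬x), and (y → ¬x) at every k in [0,j-1].
  j=9: (z ∨ ¬x) false.
  j=10: (z ∨ ¬x) holds, but (y → ¬x) fails at k=5 → not this j.
  j=11: (z ∨ ¬x) holds, but (y → ¬x) fails at k=5 → not this j.
No j in the window works → until fails.

Does not hold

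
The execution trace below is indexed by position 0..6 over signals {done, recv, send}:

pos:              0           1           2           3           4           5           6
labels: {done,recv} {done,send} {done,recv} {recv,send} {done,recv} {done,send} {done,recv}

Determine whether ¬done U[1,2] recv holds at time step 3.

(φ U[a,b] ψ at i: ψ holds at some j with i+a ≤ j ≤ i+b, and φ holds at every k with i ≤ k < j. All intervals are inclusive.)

Need some j in [4,5] with recv, and ¬done at every k in [3,j-1].
  j=4: recv holds; ¬done holds at every k in [3,3] → satisfied.

Holds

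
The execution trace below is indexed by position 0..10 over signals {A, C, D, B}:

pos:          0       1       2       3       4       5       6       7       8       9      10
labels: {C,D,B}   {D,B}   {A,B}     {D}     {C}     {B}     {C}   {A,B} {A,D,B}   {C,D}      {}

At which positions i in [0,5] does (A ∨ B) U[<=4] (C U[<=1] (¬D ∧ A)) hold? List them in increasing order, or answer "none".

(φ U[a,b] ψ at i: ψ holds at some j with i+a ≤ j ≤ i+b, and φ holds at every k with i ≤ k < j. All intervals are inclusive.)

Evaluate at each i in [0,5]:
  i=0: ✓ (rhs at j=2; lhs holds on [0,1])
  i=1: ✓ (rhs at j=2; lhs holds on [1,1])
  i=2: ✓ (rhs at j=2)
  i=3: ✗ (lhs fails at k=3 before rhs at j=6)
  i=4: ✗ (lhs fails at k=4 before rhs at j=6)
  i=5: ✓ (rhs at j=6; lhs holds on [5,5])

0, 1, 2, 5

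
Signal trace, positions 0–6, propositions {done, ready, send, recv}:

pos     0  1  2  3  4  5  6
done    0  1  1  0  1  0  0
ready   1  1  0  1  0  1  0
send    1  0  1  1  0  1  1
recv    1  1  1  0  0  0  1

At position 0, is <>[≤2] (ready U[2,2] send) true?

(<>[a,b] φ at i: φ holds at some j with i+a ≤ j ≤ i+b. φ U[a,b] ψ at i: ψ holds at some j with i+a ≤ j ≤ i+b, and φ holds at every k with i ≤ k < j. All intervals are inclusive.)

Check (ready U[2,2] send) at each j in [0,2]:
  j=0: holds
  j=1: fails
  j=2: fails
Found at j=0 → formula holds.

True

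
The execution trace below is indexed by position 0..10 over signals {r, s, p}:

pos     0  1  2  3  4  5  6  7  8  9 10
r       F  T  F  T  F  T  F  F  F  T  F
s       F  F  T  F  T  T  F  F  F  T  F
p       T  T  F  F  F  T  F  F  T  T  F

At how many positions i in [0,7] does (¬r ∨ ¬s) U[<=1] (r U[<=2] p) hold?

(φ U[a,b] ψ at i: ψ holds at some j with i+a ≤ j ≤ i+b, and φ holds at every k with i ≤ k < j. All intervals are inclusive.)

Evaluate at each i in [0,7]:
  i=0: ✓ (rhs at j=0)
  i=1: ✓ (rhs at j=1)
  i=2: ✗ (no rhs in [2,3])
  i=3: ✗ (no rhs in [3,4])
  i=4: ✓ (rhs at j=5; lhs holds on [4,4])
  i=5: ✓ (rhs at j=5)
  i=6: ✗ (no rhs in [6,7])
  i=7: ✓ (rhs at j=8; lhs holds on [7,7])
Positions where it holds: {0, 1, 4, 5, 7} → 5.

5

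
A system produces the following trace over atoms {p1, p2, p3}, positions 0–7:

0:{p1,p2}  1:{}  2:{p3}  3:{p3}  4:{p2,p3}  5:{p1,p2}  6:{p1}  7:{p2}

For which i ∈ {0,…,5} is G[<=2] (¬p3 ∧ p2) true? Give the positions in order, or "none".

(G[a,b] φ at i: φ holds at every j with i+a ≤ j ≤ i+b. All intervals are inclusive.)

Evaluate at each i in [0,5]:
  i=0: ✗ (fails at j=1)
  i=1: ✗ (fails at j=1)
  i=2: ✗ (fails at j=2)
  i=3: ✗ (fails at j=3)
  i=4: ✗ (fails at j=4)
  i=5: ✗ (fails at j=6)

none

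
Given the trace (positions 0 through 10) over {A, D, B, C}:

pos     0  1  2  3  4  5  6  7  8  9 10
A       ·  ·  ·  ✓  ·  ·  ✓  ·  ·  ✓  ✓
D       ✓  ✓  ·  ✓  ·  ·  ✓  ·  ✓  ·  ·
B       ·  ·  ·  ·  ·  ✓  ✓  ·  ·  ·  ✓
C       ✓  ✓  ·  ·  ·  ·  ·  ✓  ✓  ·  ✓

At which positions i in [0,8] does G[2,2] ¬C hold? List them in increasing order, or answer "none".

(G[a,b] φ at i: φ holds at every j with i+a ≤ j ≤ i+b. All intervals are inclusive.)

0, 1, 2, 3, 4, 7

Evaluate at each i in [0,8]:
  i=0: ✓ (all of [2,2])
  i=1: ✓ (all of [3,3])
  i=2: ✓ (all of [4,4])
  i=3: ✓ (all of [5,5])
  i=4: ✓ (all of [6,6])
  i=5: ✗ (fails at j=7)
  i=6: ✗ (fails at j=8)
  i=7: ✓ (all of [9,9])
  i=8: ✗ (fails at j=10)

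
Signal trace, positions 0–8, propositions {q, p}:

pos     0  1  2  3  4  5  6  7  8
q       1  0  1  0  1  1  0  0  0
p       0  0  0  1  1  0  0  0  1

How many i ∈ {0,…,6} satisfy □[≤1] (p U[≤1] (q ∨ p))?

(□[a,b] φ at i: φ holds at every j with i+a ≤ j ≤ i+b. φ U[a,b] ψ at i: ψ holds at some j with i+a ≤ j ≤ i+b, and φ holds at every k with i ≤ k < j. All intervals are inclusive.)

3

Evaluate at each i in [0,6]:
  i=0: ✗ (fails at j=1)
  i=1: ✗ (fails at j=1)
  i=2: ✓ (all of [2,3])
  i=3: ✓ (all of [3,4])
  i=4: ✓ (all of [4,5])
  i=5: ✗ (fails at j=6)
  i=6: ✗ (fails at j=6)
Positions where it holds: {2, 3, 4} → 3.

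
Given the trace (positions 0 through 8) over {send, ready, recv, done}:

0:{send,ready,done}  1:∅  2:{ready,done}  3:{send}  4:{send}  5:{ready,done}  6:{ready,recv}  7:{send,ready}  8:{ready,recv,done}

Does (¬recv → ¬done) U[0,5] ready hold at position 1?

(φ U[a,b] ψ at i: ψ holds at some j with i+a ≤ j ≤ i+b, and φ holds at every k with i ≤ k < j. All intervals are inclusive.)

Need some j in [1,6] with ready, and (¬recv → ¬done) at every k in [1,j-1].
  j=1: ready false.
  j=2: ready holds; (¬recv → ¬done) holds at every k in [1,1] → satisfied.

True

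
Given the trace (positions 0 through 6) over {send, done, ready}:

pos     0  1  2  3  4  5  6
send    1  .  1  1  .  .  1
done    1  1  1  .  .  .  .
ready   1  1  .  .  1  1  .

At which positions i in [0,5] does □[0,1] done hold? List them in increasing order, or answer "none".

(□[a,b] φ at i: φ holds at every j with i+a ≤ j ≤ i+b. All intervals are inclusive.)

Evaluate at each i in [0,5]:
  i=0: ✓ (all of [0,1])
  i=1: ✓ (all of [1,2])
  i=2: ✗ (fails at j=3)
  i=3: ✗ (fails at j=3)
  i=4: ✗ (fails at j=4)
  i=5: ✗ (fails at j=5)

0, 1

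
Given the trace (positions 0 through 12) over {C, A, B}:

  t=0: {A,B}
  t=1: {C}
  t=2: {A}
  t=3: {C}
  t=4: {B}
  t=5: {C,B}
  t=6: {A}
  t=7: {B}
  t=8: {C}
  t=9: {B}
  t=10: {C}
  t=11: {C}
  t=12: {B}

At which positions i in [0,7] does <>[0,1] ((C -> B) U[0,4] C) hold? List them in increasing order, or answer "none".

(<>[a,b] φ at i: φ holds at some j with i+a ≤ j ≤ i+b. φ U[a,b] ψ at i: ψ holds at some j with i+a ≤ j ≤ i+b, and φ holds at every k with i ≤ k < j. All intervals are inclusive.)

Evaluate at each i in [0,7]:
  i=0: ✓ (witness j=0)
  i=1: ✓ (witness j=1)
  i=2: ✓ (witness j=2)
  i=3: ✓ (witness j=3)
  i=4: ✓ (witness j=4)
  i=5: ✓ (witness j=5)
  i=6: ✓ (witness j=6)
  i=7: ✓ (witness j=7)

0, 1, 2, 3, 4, 5, 6, 7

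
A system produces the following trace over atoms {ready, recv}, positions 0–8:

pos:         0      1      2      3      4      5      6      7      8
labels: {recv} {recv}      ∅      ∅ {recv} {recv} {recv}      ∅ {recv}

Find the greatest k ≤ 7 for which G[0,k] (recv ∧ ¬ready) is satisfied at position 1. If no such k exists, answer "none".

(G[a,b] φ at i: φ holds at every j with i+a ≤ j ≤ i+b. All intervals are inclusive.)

0

(recv ∧ ¬ready) must hold from j=1 onward; find where it first fails.
  j=1: holds
  j=2: fails
Holds on [1,1], so largest k = 0.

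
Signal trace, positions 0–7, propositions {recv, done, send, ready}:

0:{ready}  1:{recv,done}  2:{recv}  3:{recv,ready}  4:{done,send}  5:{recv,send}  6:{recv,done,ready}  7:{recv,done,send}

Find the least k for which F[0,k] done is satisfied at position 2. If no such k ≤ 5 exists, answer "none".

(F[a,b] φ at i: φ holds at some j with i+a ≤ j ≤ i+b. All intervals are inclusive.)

Scan j = 2,3,… for done:
  j=2: fails
  j=3: fails
  j=4: holds
First hit at j=4, so smallest k = 4-2 = 2.

2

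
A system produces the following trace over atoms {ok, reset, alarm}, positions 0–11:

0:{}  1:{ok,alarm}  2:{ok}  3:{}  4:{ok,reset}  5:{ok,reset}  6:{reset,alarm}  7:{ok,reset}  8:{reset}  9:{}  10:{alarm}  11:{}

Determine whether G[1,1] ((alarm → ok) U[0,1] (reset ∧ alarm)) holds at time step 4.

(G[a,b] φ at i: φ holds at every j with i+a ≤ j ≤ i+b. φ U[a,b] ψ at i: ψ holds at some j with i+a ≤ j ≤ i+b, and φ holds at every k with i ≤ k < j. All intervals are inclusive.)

Check ((alarm → ok) U[0,1] (reset ∧ alarm)) at every j in [5,5]:
  j=5: holds
All positions satisfy it → formula holds.

Yes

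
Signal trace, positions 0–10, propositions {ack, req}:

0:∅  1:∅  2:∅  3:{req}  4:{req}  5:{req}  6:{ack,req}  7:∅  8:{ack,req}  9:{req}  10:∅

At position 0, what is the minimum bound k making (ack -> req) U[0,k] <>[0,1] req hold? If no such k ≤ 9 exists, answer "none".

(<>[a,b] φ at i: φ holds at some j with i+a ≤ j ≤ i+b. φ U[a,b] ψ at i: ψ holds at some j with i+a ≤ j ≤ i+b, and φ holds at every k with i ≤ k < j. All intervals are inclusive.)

Need earliest j ≥ 0 with <>[0,1] req, and (ack -> req) at every k in [0,j-1].
  j=0: rhs fails.
  j=1: rhs fails.
  j=2: rhs holds; lhs holds on [0,1]. k = 2.

2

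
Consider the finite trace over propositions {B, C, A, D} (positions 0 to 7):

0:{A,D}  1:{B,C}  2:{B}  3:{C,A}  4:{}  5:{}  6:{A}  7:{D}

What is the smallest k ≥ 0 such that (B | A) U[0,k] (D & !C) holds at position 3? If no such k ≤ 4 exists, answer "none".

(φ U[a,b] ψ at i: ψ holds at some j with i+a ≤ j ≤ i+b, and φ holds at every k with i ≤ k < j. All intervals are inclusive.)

Need earliest j ≥ 3 with (D & !C), and (B | A) at every k in [3,j-1].
  j=3: rhs fails.
  j=4: rhs fails.
  j=5: rhs fails.
  j=6: rhs fails.
  j=7: rhs holds but lhs fails at k=4.
No witness within the range → none.

none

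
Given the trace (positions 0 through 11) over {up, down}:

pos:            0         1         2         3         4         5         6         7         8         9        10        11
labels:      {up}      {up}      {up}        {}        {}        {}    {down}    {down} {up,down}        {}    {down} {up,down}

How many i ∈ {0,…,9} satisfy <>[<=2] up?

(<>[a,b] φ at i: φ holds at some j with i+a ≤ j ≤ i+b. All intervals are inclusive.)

7

Evaluate at each i in [0,9]:
  i=0: ✓ (witness j=0)
  i=1: ✓ (witness j=1)
  i=2: ✓ (witness j=2)
  i=3: ✗ (none in [3,5])
  i=4: ✗ (none in [4,6])
  i=5: ✗ (none in [5,7])
  i=6: ✓ (witness j=8)
  i=7: ✓ (witness j=8)
  i=8: ✓ (witness j=8)
  i=9: ✓ (witness j=11)
Positions where it holds: {0, 1, 2, 6, 7, 8, 9} → 7.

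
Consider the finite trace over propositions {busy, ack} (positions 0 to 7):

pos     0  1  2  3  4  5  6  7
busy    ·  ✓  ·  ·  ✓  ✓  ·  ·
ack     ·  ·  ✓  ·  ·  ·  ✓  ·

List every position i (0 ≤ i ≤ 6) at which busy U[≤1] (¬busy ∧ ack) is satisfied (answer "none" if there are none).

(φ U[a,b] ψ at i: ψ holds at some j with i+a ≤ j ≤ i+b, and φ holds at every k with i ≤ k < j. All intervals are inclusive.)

1, 2, 5, 6

Evaluate at each i in [0,6]:
  i=0: ✗ (no rhs in [0,1])
  i=1: ✓ (rhs at j=2; lhs holds on [1,1])
  i=2: ✓ (rhs at j=2)
  i=3: ✗ (no rhs in [3,4])
  i=4: ✗ (no rhs in [4,5])
  i=5: ✓ (rhs at j=6; lhs holds on [5,5])
  i=6: ✓ (rhs at j=6)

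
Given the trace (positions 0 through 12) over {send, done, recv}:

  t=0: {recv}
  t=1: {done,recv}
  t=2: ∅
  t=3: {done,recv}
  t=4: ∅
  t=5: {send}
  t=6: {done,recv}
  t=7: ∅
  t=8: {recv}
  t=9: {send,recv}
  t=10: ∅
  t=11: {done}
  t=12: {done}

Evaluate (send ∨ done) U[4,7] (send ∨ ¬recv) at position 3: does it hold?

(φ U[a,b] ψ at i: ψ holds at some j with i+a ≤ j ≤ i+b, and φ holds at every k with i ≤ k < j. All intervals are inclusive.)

Need some j in [7,10] with (send ∨ ¬recv), and (send ∨ done) at every k in [3,j-1].
  j=7: (send ∨ ¬recv) holds, but (send ∨ done) fails at k=4 → not this j.
  j=8: (send ∨ ¬recv) false.
  j=9: (send ∨ ¬recv) holds, but (send ∨ done) fails at k=4 → not this j.
  j=10: (send ∨ ¬recv) holds, but (send ∨ done) fails at k=4 → not this j.
No j in the window works → until fails.

No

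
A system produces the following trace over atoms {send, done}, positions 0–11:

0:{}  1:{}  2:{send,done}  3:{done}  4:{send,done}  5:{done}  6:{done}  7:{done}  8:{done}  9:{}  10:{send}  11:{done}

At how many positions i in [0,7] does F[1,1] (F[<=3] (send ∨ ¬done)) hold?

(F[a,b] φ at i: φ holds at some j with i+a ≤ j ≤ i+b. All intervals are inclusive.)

7

Evaluate at each i in [0,7]:
  i=0: ✓ (witness j=1)
  i=1: ✓ (witness j=2)
  i=2: ✓ (witness j=3)
  i=3: ✓ (witness j=4)
  i=4: ✗ (none in [5,5])
  i=5: ✓ (witness j=6)
  i=6: ✓ (witness j=7)
  i=7: ✓ (witness j=8)
Positions where it holds: {0, 1, 2, 3, 5, 6, 7} → 7.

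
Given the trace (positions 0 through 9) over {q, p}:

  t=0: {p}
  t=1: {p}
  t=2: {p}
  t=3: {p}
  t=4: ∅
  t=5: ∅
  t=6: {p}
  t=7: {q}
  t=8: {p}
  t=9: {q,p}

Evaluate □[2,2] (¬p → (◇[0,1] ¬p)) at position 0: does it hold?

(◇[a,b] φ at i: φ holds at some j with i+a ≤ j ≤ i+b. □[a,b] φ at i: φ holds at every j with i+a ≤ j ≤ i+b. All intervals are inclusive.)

Check (¬p → (◇[0,1] ¬p)) at every j in [2,2]:
  j=2: antecedent false → ✓
All positions satisfy it → formula holds.

True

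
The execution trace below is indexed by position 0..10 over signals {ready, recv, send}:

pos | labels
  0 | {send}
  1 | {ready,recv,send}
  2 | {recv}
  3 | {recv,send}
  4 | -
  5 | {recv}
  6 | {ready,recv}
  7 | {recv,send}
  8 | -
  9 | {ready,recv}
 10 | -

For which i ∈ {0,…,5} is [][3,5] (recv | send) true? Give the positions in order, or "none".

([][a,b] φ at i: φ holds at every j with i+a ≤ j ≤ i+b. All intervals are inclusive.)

2

Evaluate at each i in [0,5]:
  i=0: ✗ (fails at j=4)
  i=1: ✗ (fails at j=4)
  i=2: ✓ (all of [5,7])
  i=3: ✗ (fails at j=8)
  i=4: ✗ (fails at j=8)
  i=5: ✗ (fails at j=8)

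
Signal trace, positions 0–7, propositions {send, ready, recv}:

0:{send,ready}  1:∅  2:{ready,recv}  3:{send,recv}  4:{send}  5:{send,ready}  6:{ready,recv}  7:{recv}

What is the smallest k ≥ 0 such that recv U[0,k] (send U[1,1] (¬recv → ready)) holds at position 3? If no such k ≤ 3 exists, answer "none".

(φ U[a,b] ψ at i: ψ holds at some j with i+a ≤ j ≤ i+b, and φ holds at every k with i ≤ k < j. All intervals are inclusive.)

1

Need earliest j ≥ 3 with (send U[1,1] (¬recv → ready)), and recv at every k in [3,j-1].
  j=3: rhs fails.
  j=4: rhs holds; lhs holds on [3,3]. k = 1.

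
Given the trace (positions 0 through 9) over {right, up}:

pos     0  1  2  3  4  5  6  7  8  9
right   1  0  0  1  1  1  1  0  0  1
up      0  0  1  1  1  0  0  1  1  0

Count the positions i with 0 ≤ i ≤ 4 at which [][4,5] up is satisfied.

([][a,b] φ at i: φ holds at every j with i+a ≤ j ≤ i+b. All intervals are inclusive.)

Evaluate at each i in [0,4]:
  i=0: ✗ (fails at j=5)
  i=1: ✗ (fails at j=5)
  i=2: ✗ (fails at j=6)
  i=3: ✓ (all of [7,8])
  i=4: ✗ (fails at j=9)
Positions where it holds: {3} → 1.

1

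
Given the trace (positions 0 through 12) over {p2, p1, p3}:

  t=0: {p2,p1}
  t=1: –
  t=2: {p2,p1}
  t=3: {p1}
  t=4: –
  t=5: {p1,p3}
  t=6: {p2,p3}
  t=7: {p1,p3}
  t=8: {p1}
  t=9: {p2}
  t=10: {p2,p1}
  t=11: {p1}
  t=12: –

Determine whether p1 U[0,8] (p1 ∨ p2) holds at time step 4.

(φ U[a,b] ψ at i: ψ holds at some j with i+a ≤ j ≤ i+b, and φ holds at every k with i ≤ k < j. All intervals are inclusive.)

Need some j in [4,12] with (p1 ∨ p2), and p1 at every k in [4,j-1].
  j=4: (p1 ∨ p2) false.
  j=5: (p1 ∨ p2) holds, but p1 fails at k=4 → not this j.
  j=6: (p1 ∨ p2) holds, but p1 fails at k=4 → not this j.
  j=7: (p1 ∨ p2) holds, but p1 fails at k=4 → not this j.
  j=8: (p1 ∨ p2) holds, but p1 fails at k=4 → not this j.
  j=9: (p1 ∨ p2) holds, but p1 fails at k=4 → not this j.
  j=10: (p1 ∨ p2) holds, but p1 fails at k=4 → not this j.
  j=11: (p1 ∨ p2) holds, but p1 fails at k=4 → not this j.
  j=12: (p1 ∨ p2) false.
No j in the window works → until fails.

False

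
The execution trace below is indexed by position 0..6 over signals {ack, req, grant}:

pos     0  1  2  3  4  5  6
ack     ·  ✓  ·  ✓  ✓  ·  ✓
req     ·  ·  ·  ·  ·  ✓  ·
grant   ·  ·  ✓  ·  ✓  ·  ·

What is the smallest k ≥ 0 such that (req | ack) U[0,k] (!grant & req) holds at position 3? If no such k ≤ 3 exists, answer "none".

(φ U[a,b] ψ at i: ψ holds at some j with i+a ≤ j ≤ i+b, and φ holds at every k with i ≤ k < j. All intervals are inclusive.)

Need earliest j ≥ 3 with (!grant & req), and (req | ack) at every k in [3,j-1].
  j=3: rhs fails.
  j=4: rhs fails.
  j=5: rhs holds; lhs holds on [3,4]. k = 2.

2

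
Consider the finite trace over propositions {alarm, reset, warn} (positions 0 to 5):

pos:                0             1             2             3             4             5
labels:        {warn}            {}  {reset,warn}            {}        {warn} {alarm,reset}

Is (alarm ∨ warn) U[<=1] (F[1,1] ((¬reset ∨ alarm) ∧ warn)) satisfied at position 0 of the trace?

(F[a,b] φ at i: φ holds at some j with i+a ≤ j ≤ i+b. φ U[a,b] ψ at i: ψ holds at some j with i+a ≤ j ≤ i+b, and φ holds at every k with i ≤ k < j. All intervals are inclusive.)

Does not hold

Need some j in [0,1] with F[1,1] ((¬reset ∨ alarm) ∧ warn), and (alarm ∨ warn) at every k in [0,j-1].
  j=0: F[1,1] ((¬reset ∨ alarm) ∧ warn) — fails (none in [1,1]).
  j=1: F[1,1] ((¬reset ∨ alarm) ∧ warn) — fails (none in [2,2]).
No j in the window works → until fails.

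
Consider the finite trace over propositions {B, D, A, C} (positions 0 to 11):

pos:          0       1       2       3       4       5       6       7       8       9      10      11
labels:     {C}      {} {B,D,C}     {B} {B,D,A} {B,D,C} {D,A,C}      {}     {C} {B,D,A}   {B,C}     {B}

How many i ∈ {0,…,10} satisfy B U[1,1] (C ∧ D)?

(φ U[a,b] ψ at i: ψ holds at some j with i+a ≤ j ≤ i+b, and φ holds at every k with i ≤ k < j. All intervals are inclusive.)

Evaluate at each i in [0,10]:
  i=0: ✗ (no rhs in [1,1])
  i=1: ✗ (lhs fails at k=1 before rhs at j=2)
  i=2: ✗ (no rhs in [3,3])
  i=3: ✗ (no rhs in [4,4])
  i=4: ✓ (rhs at j=5; lhs holds on [4,4])
  i=5: ✓ (rhs at j=6; lhs holds on [5,5])
  i=6: ✗ (no rhs in [7,7])
  i=7: ✗ (no rhs in [8,8])
  i=8: ✗ (no rhs in [9,9])
  i=9: ✗ (no rhs in [10,10])
  i=10: ✗ (no rhs in [11,11])
Positions where it holds: {4, 5} → 2.

2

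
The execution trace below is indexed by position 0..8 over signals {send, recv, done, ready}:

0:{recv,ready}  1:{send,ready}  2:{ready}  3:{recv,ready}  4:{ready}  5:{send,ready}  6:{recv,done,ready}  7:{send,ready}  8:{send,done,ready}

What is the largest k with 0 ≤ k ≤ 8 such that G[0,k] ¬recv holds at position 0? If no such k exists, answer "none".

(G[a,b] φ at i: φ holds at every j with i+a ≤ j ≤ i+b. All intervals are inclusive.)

¬recv must hold from j=0 onward; find where it first fails.
  j=0: fails → no k works.

none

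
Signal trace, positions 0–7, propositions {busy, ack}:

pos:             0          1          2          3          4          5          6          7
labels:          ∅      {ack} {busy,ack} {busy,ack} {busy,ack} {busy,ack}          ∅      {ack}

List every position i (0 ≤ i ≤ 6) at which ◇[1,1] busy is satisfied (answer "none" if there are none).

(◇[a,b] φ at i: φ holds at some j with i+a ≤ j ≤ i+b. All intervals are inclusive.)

Evaluate at each i in [0,6]:
  i=0: ✗ (none in [1,1])
  i=1: ✓ (witness j=2)
  i=2: ✓ (witness j=3)
  i=3: ✓ (witness j=4)
  i=4: ✓ (witness j=5)
  i=5: ✗ (none in [6,6])
  i=6: ✗ (none in [7,7])

1, 2, 3, 4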